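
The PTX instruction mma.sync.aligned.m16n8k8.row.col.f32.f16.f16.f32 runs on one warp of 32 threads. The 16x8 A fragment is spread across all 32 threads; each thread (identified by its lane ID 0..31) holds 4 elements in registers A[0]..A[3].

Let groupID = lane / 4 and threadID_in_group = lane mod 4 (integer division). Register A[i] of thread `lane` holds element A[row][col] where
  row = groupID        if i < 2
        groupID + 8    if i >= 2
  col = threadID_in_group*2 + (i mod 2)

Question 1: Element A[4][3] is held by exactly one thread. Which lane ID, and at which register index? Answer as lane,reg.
17,1

r=4->g=4,rb=0  c=3->t=1,b0=1
L=4*4+1=17  i=0*2+1=1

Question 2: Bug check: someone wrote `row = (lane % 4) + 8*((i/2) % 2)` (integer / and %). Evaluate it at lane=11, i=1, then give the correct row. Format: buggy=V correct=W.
buggy=3 correct=2

`(lane % 4) + 8*((i/2) % 2)`[11,1]->3
lane 11->11/4=2, 11 mod 4=3
i=1  r:2+0->2  c:2·3+1->7
row: 3 vs 2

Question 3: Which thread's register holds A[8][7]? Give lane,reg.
3,3

r=8⇒gr=0,Rb=1  c=7⇒th=3,odd=1
L=0*4+3=3  i=1*2+1=3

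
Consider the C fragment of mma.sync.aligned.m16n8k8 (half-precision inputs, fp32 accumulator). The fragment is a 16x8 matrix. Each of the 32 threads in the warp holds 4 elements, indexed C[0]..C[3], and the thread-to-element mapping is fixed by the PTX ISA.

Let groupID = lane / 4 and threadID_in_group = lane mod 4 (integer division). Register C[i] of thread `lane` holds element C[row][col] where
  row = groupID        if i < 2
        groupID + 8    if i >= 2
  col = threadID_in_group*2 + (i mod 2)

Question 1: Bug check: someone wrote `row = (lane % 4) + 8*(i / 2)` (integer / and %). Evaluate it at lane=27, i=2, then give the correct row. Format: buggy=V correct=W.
buggy=11 correct=14

`(lane % 4) + 8*(i / 2)`[27,2]->11
lane 27: gid=6 (27/4), tid=3 (27%4)
i=2: r=6+8=14, c=3*2+0=6
row: 11 vs 14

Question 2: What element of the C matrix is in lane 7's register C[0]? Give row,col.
1,6

lane 7->7/4=1, 7 mod 4=3
i=0  r:1+0->1  c:2·3+0->6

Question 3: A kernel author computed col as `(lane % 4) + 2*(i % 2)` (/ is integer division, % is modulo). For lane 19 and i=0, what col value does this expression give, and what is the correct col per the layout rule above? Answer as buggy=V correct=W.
buggy=3 correct=6

`(lane % 4) + 2*(i % 2)`[19,0]->3
19: gid=4,tid=3
[0] (4+0,3*2+0) = (4,6)
col: 3 vs 6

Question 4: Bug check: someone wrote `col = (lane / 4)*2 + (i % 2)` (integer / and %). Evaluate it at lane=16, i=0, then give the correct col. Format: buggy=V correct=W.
`(lane / 4)*2 + (i % 2)`[16,0]->8
L=16->g=16>>2=4, t=16&3=0
[0]->row 4+0=4  col 0·2+0=0
col: 8 vs 0

buggy=8 correct=0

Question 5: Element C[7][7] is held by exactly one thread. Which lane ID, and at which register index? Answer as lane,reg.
31,1

r=7→G=7,rhi=0  c=7→T=3,p=1
L=7*4+3=31  i=0*2+1=1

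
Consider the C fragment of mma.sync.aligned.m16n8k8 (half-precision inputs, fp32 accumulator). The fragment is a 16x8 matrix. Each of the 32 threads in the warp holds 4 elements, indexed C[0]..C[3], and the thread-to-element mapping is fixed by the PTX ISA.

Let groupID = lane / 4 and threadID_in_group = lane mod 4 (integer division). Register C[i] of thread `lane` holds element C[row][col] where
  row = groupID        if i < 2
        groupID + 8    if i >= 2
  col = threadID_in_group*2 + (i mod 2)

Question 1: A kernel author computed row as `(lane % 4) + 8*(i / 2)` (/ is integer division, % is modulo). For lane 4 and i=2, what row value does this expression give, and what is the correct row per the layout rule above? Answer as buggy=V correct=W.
`(lane % 4) + 8*(i / 2)`[4,2]→8
4: G=1,T=0
[2] (1+8,0*2+0) = (9,0)
row: 8 vs 9

buggy=8 correct=9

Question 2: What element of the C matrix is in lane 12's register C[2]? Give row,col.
lane 12: grp=3 (12/4), tig=0 (12%4)
i=2: r=3+8=11, c=0*2+0=0

11,0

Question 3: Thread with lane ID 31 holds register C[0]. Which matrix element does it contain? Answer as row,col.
lane 31: grp=7 (31/4), tig=3 (31%4)
i=0: r=7+0=7, c=3*2+0=6

7,6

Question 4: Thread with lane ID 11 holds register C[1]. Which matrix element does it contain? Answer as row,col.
L=11->g=11>>2=2, t=11&3=3
[1]->row 2+0=2  col 3·2+1=7

2,7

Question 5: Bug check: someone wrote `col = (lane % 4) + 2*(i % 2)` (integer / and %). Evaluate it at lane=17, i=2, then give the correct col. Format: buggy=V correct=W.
`(lane % 4) + 2*(i % 2)`[17,2]=>1
17: grp=4,tig=1
[2] (4+8,1*2+0) = (12,2)
col: 1 vs 2

buggy=1 correct=2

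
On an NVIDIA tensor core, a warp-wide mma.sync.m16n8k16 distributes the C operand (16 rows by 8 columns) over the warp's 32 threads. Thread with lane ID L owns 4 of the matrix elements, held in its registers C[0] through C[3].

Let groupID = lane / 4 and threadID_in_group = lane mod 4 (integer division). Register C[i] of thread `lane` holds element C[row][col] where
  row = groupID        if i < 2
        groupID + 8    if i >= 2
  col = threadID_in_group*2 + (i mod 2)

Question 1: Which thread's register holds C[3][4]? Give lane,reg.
r=3⇒gr=3,Rb=0  c=4⇒th=2,odd=0
L=3*4+2=14  i=0*2+0=0

14,0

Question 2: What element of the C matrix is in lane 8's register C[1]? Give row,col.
2,1

lane 8: gid=2 (8/4), tid=0 (8%4)
i=1: r=2+0=2, c=0*2+1=1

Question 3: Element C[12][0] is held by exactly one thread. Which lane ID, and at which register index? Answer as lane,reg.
r:12=>grp=4,rB=1  c:0=>tig=0,lo=0
L=4*4+0=16  i=1*2+0=2

16,2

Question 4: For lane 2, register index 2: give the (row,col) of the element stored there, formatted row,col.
8,4

2: gr=0,th=2
[2] (0+8,2*2+0) = (8,4)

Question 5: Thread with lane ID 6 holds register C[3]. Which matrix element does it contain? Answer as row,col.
lane 6: gr=1 (6/4), th=2 (6%4)
i=3: r=1+8=9, c=2*2+1=5

9,5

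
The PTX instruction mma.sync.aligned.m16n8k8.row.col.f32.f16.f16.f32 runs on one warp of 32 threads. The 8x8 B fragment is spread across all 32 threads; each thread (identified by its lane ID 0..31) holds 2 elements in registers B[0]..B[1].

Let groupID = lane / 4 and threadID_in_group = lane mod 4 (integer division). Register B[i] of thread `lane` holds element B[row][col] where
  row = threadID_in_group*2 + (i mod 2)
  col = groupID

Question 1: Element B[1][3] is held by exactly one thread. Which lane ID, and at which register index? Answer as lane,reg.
c=3→G=3  r=1→T=0,p=1
L=3*4+0=12  i=1=1

12,1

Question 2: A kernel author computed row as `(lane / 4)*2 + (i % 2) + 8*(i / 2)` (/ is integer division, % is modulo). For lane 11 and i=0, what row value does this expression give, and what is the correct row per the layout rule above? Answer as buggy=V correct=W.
`(lane / 4)*2 + (i % 2) + 8*(i / 2)`[11,0]→4
L=11→G=11>>2=2, T=11&3=3
[0]→row 3·2+0=6  col G=2
row: 4 vs 6

buggy=4 correct=6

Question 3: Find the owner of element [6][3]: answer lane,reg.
15,0

c:3=>grp=3  r:6=>tig=3,lo=0
L=3*4+3=15  i=0=0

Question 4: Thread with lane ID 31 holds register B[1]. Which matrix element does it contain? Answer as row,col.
7,7

31: grp=7,tig=3
[1] (3*2+1,7) = (7,7)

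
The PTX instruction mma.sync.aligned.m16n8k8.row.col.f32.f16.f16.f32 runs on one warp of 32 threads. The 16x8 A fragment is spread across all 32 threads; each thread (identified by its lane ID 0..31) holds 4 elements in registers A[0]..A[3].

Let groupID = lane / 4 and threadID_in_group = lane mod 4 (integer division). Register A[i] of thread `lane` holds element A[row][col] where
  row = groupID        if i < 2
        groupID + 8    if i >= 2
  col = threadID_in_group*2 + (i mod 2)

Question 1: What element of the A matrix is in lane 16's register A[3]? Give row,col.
12,1

lane 16: G=4 (16/4), T=0 (16%4)
i=3: r=4+8=12, c=0*2+1=1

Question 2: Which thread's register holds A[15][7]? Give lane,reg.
r=15->g=7,rb=1  c=7->t=3,b0=1
L=7*4+3=31  i=1*2+1=3

31,3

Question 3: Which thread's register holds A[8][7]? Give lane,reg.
r=8⇒gr=0,Rb=1  c=7⇒th=3,odd=1
L=0*4+3=3  i=1*2+1=3

3,3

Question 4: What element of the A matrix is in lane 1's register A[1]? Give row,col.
lane 1: gid=0 (1/4), tid=1 (1%4)
i=1: r=0+0=0, c=1*2+1=3

0,3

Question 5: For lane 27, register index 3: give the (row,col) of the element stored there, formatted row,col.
lane 27: gr=6 (27/4), th=3 (27%4)
i=3: r=6+8=14, c=3*2+1=7

14,7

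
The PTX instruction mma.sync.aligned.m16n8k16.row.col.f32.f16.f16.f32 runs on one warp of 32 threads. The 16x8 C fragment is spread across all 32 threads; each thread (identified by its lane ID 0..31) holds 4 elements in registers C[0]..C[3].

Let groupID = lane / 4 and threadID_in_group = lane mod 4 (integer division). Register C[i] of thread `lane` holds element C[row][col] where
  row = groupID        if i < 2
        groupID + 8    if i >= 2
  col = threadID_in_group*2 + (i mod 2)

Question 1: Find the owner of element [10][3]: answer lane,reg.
r: 10->gid=2,r8=1  c: 3->tid=1,i&1=1
L=2*4+1=9  i=1*2+1=3

9,3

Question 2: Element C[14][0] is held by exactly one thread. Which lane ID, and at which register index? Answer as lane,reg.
r=14->g=6,rb=1  c=0->t=0,b0=0
L=6*4+0=24  i=1*2+0=2

24,2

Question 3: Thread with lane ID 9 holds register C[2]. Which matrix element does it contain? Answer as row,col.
9: grp=2,tig=1
[2] (2+8,1*2+0) = (10,2)

10,2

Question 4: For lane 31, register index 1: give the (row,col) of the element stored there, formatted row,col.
7,7

lane 31: gr=7 (31/4), th=3 (31%4)
i=1: r=7+0=7, c=3*2+1=7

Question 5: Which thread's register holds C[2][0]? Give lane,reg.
8,0

r=2→G=2,rhi=0  c=0→T=0,p=0
L=2*4+0=8  i=0*2+0=0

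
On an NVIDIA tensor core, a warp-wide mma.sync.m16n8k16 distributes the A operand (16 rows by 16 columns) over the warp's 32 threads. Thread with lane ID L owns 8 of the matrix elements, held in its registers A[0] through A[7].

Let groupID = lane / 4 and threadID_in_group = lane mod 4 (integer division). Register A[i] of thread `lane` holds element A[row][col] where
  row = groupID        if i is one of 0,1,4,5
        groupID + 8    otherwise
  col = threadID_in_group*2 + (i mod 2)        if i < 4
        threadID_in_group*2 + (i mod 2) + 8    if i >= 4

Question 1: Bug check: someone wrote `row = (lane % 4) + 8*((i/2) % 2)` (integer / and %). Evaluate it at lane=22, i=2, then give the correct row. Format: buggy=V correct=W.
buggy=10 correct=13

`(lane % 4) + 8*((i/2) % 2)`[22,2]→10
L=22→G=22>>2=5, T=22&3=2
[2]→row 5+8=13  col 2·2+0+0=4
row: 10 vs 13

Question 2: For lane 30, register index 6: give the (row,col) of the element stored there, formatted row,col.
15,12

lane 30: G=7 (30/4), T=2 (30%4)
i=6: r=7+8=15, c=2*2+0+8=12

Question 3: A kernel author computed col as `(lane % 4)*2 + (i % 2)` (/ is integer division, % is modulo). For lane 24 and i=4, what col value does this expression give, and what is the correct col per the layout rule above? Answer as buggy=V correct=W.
buggy=0 correct=8

`(lane % 4)*2 + (i % 2)`[24,4]->0
lane 24->24/4=6, 24 mod 4=0
i=4  r:6+0->6  c:2·0+0+8->8
col: 0 vs 8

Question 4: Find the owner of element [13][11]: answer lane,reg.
21,7

r=13⇒gr=5,Rb=1  c=11⇒Cb=1,th=1,odd=1
L=5*4+1=21  i=1*4+1*2+1=7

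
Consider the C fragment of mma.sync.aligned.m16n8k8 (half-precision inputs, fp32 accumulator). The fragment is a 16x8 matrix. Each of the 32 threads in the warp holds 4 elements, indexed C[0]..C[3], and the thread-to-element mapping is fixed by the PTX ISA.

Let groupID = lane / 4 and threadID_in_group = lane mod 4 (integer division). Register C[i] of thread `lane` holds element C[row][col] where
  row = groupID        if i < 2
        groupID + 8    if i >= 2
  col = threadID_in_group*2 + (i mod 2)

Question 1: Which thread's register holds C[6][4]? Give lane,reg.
26,0

r=6→G=6,rhi=0  c=4→T=2,p=0
L=6*4+2=26  i=0*2+0=0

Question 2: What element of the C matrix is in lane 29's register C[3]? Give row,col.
15,3

lane 29=>29/4=7, 29 mod 4=1
i=3  r:7+8=>15  c:2·1+1=>3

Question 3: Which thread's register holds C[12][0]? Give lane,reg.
r=12→G=4,rhi=1  c=0→T=0,p=0
L=4*4+0=16  i=1*2+0=2

16,2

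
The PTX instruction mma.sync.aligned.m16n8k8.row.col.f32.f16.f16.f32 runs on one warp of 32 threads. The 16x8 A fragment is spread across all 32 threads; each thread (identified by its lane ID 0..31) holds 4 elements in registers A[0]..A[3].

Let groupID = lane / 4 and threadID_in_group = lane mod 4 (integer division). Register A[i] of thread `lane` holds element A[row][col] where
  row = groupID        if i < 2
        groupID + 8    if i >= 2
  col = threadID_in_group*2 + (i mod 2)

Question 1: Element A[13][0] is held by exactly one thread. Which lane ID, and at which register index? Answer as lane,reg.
r=13→G=5,rhi=1  c=0→T=0,p=0
L=5*4+0=20  i=1*2+0=2

20,2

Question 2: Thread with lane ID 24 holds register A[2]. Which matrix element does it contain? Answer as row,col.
lane 24=>24/4=6, 24 mod 4=0
i=2  r:6+8=>14  c:2·0+0=>0

14,0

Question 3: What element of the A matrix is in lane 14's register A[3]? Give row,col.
11,5

L=14->gid=14>>2=3, tid=14&3=2
[3]->row 3+8=11  col 2·2+1=5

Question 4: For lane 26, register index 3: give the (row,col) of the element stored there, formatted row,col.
14,5

26: gid=6,tid=2
[3] (6+8,2*2+1) = (14,5)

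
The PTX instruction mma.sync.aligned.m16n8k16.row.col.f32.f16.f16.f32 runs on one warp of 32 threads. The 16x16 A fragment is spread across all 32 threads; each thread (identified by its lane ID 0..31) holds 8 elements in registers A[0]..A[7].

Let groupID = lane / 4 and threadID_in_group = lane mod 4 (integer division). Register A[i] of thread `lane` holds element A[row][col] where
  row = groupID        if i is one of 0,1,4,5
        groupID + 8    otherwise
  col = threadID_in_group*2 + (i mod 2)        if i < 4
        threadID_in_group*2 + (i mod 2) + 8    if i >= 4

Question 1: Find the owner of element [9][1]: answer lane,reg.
4,3

r=9->g=1,rb=1  c=1->cb=0,t=0,b0=1
L=1*4+0=4  i=0*4+1*2+1=3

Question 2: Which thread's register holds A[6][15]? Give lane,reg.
r=6⇒gr=6,Rb=0  c=15⇒Cb=1,th=3,odd=1
L=6*4+3=27  i=1*4+0*2+1=5

27,5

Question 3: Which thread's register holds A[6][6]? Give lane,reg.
r: 6->gid=6,r8=0  c: 6->c8=0,tid=3,i&1=0
L=6*4+3=27  i=0*4+0*2+0=0

27,0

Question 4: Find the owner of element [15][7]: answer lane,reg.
31,3

r:15=>grp=7,rB=1  c:7=>cB=0,tig=3,lo=1
L=7*4+3=31  i=0*4+1*2+1=3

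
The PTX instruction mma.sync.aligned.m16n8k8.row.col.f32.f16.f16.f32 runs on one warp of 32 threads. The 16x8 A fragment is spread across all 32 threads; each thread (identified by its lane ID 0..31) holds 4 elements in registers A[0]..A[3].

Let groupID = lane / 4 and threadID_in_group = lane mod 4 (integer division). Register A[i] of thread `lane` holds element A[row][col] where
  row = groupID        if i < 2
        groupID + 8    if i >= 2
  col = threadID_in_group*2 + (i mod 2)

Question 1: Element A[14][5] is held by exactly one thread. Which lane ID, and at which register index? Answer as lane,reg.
26,3

r:14=>grp=6,rB=1  c:5=>tig=2,lo=1
L=6*4+2=26  i=1*2+1=3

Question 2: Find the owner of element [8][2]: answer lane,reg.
r: 8->gid=0,r8=1  c: 2->tid=1,i&1=0
L=0*4+1=1  i=1*2+0=2

1,2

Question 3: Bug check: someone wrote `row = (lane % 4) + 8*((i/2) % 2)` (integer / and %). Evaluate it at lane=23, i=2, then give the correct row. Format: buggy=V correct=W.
buggy=11 correct=13

`(lane % 4) + 8*((i/2) % 2)`[23,2]=>11
lane 23=>23/4=5, 23 mod 4=3
i=2  r:5+8=>13  c:2·3+0=>6
row: 11 vs 13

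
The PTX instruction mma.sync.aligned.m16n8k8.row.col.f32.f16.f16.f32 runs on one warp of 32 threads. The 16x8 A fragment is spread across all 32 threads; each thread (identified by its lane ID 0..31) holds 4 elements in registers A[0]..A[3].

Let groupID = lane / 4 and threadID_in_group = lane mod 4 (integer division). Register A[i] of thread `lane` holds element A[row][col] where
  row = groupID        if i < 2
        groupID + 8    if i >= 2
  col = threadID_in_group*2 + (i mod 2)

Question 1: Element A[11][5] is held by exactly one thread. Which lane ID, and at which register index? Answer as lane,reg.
14,3

r:11=>grp=3,rB=1  c:5=>tig=2,lo=1
L=3*4+2=14  i=1*2+1=3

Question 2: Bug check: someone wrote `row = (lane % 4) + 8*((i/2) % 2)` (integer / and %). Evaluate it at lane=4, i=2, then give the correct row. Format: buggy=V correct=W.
buggy=8 correct=9

`(lane % 4) + 8*((i/2) % 2)`[4,2]->8
L=4->gid=4>>2=1, tid=4&3=0
[2]->row 1+8=9  col 0·2+0=0
row: 8 vs 9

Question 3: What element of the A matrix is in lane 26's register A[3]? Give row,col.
lane 26->26/4=6, 26 mod 4=2
i=3  r:6+8->14  c:2·2+1->5

14,5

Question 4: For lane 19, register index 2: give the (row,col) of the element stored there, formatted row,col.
19: gid=4,tid=3
[2] (4+8,3*2+0) = (12,6)

12,6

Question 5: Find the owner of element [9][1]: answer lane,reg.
4,3

r:9=>grp=1,rB=1  c:1=>tig=0,lo=1
L=1*4+0=4  i=1*2+1=3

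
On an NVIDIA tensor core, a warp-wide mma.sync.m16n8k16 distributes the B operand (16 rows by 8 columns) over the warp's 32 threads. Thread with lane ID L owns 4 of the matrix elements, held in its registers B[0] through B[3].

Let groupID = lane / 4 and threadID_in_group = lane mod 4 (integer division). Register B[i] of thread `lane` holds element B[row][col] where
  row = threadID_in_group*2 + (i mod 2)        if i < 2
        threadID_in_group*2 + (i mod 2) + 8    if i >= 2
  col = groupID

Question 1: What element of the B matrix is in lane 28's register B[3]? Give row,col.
9,7

L=28=>grp=28>>2=7, tig=28&3=0
[3]=>row 0·2+1+8=9  col grp=7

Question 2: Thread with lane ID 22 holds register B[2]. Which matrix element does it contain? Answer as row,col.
L=22→G=22>>2=5, T=22&3=2
[2]→row 2·2+0+8=12  col G=5

12,5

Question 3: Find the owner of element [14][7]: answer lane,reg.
c=7->g=7  r=14->rb=1,t=3,b0=0
L=7*4+3=31  i=1*2+0=2

31,2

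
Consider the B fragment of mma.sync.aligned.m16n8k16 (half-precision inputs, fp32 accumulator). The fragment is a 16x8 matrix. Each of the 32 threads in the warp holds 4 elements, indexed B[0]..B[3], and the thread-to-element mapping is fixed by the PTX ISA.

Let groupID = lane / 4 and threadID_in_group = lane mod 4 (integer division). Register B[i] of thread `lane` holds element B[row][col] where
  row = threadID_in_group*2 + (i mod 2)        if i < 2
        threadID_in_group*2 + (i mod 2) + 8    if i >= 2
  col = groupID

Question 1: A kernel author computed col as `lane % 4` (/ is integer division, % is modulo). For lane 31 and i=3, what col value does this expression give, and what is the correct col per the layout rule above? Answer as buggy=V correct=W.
buggy=3 correct=7

`lane % 4`[31,3]->3
L=31->g=31>>2=7, t=31&3=3
[3]->row 3·2+1+8=15  col g=7
col: 3 vs 7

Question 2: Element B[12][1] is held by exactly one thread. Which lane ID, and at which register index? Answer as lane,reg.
c: 1->gid=1  r: 12->r8=1,tid=2,i&1=0
L=1*4+2=6  i=1*2+0=2

6,2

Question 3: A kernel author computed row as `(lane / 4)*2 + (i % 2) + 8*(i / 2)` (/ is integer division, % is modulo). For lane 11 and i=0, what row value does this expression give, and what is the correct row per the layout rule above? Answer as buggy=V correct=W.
`(lane / 4)*2 + (i % 2) + 8*(i / 2)`[11,0]=>4
11: grp=2,tig=3
[0] (3*2+0+0,2) = (6,2)
row: 4 vs 6

buggy=4 correct=6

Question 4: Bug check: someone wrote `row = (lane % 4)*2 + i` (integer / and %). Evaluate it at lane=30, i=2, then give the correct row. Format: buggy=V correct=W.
buggy=6 correct=12

`(lane % 4)*2 + i`[30,2]->6
30: g=7,t=2
[2] (2*2+0+8,7) = (12,7)
row: 6 vs 12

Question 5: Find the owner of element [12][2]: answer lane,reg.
10,2

c: 2->gid=2  r: 12->r8=1,tid=2,i&1=0
L=2*4+2=10  i=1*2+0=2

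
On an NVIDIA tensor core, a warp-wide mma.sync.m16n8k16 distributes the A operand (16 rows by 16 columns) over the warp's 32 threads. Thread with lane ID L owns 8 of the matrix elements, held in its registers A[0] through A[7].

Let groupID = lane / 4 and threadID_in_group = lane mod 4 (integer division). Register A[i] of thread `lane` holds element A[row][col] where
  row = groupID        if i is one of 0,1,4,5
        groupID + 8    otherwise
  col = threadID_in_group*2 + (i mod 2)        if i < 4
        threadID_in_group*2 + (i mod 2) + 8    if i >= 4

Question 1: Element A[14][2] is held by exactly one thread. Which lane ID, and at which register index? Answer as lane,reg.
25,2

r=14→G=6,rhi=1  c=2→chi=0,T=1,p=0
L=6*4+1=25  i=0*4+1*2+0=2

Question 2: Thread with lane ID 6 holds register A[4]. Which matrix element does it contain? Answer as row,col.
1,12

lane 6: gid=1 (6/4), tid=2 (6%4)
i=4: r=1+0=1, c=2*2+0+8=12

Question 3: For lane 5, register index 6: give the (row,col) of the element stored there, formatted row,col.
5: G=1,T=1
[6] (1+8,1*2+0+8) = (9,10)

9,10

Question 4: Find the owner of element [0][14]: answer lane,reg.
r=0->g=0,rb=0  c=14->cb=1,t=3,b0=0
L=0*4+3=3  i=1*4+0*2+0=4

3,4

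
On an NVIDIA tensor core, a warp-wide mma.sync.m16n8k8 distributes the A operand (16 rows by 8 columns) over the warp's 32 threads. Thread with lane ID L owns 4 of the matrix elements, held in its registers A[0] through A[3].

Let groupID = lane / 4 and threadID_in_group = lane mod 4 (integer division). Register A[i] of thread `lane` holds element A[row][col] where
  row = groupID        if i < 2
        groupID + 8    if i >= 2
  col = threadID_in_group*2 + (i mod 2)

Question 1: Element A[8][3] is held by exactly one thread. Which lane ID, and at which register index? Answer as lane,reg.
r=8→G=0,rhi=1  c=3→T=1,p=1
L=0*4+1=1  i=1*2+1=3

1,3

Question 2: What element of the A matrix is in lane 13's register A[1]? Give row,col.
lane 13⇒13/4=3, 13 mod 4=1
i=1  r:3+0⇒3  c:2·1+1⇒3

3,3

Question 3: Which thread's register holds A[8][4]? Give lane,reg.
2,2

r: 8->gid=0,r8=1  c: 4->tid=2,i&1=0
L=0*4+2=2  i=1*2+0=2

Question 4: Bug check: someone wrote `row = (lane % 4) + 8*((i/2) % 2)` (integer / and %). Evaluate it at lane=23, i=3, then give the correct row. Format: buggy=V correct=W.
`(lane % 4) + 8*((i/2) % 2)`[23,3]⇒11
L=23⇒gr=23>>2=5, th=23&3=3
[3]⇒row 5+8=13  col 3·2+1=7
row: 11 vs 13

buggy=11 correct=13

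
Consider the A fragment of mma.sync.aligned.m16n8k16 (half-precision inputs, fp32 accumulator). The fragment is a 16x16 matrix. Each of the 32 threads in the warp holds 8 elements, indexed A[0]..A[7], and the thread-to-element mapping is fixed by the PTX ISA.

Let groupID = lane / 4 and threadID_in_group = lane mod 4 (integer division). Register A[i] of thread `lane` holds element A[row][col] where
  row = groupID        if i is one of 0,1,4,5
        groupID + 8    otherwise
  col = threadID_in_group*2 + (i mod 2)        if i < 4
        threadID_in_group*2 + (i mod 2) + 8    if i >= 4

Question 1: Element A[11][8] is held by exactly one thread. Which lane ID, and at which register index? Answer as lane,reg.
r:11=>grp=3,rB=1  c:8=>cB=1,tig=0,lo=0
L=3*4+0=12  i=1*4+1*2+0=6

12,6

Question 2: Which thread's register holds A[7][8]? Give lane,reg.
28,4

r=7->g=7,rb=0  c=8->cb=1,t=0,b0=0
L=7*4+0=28  i=1*4+0*2+0=4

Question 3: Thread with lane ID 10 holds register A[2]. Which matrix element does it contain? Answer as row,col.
lane 10->10/4=2, 10 mod 4=2
i=2  r:2+8->10  c:2·2+0+0->4

10,4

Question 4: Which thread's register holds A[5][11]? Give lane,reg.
21,5

r=5⇒gr=5,Rb=0  c=11⇒Cb=1,th=1,odd=1
L=5*4+1=21  i=1*4+0*2+1=5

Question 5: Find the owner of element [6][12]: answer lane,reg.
r:6=>grp=6,rB=0  c:12=>cB=1,tig=2,lo=0
L=6*4+2=26  i=1*4+0*2+0=4

26,4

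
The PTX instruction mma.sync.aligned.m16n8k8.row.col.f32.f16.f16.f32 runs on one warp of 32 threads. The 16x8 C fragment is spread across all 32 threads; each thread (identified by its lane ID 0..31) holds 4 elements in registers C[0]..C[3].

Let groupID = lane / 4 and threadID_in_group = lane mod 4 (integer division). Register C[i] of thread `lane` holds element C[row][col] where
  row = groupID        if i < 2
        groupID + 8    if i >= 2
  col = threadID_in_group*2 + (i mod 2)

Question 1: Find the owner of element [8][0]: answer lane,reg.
0,2

r: 8->gid=0,r8=1  c: 0->tid=0,i&1=0
L=0*4+0=0  i=1*2+0=2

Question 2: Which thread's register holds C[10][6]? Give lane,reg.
11,2

r: 10->gid=2,r8=1  c: 6->tid=3,i&1=0
L=2*4+3=11  i=1*2+0=2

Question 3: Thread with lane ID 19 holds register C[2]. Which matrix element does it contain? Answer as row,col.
lane 19: gr=4 (19/4), th=3 (19%4)
i=2: r=4+8=12, c=3*2+0=6

12,6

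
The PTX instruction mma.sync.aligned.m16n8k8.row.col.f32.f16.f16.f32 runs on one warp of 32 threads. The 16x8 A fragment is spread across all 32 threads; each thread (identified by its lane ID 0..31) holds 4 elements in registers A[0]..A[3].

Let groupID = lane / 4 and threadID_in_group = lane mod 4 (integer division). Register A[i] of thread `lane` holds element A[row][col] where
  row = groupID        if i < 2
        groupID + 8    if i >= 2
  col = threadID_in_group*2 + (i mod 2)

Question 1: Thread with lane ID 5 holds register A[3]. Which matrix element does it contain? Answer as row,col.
lane 5⇒5/4=1, 5 mod 4=1
i=3  r:1+8⇒9  c:2·1+1⇒3

9,3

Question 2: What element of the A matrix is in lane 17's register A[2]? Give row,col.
L=17⇒gr=17>>2=4, th=17&3=1
[2]⇒row 4+8=12  col 1·2+0=2

12,2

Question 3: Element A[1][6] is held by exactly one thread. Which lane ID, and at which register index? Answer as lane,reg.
7,0

r:1=>grp=1,rB=0  c:6=>tig=3,lo=0
L=1*4+3=7  i=0*2+0=0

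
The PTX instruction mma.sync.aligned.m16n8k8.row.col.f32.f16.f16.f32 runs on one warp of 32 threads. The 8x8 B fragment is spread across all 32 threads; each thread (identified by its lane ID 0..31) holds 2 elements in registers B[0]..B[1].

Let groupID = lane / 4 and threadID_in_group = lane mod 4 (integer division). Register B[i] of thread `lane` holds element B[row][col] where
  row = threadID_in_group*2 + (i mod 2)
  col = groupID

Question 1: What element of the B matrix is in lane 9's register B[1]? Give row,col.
3,2

9: grp=2,tig=1
[1] (1*2+1,2) = (3,2)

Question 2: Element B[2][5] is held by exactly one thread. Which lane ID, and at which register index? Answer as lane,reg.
c=5⇒gr=5  r=2⇒th=1,odd=0
L=5*4+1=21  i=0=0

21,0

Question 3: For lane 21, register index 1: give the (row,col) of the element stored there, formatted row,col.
L=21→G=21>>2=5, T=21&3=1
[1]→row 1·2+1=3  col G=5

3,5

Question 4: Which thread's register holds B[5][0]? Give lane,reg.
c:0=>grp=0  r:5=>tig=2,lo=1
L=0*4+2=2  i=1=1

2,1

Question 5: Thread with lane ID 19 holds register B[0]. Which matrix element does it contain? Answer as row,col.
6,4

lane 19=>19/4=4, 19 mod 4=3
i=0  r:2·3+0=>6  c:4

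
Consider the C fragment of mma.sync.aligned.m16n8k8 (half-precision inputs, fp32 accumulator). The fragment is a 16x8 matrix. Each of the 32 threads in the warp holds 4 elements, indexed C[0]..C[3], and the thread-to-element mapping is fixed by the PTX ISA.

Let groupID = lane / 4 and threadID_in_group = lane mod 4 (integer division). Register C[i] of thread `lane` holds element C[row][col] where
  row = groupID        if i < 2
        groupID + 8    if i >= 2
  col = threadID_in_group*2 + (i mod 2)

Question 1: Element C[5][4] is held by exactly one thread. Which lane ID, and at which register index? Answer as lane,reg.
22,0

r=5⇒gr=5,Rb=0  c=4⇒th=2,odd=0
L=5*4+2=22  i=0*2+0=0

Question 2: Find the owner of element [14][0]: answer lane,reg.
r=14→G=6,rhi=1  c=0→T=0,p=0
L=6*4+0=24  i=1*2+0=2

24,2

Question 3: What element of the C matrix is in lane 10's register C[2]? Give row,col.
lane 10: G=2 (10/4), T=2 (10%4)
i=2: r=2+8=10, c=2*2+0=4

10,4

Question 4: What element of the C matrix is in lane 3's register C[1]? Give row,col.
L=3->gid=3>>2=0, tid=3&3=3
[1]->row 0+0=0  col 3·2+1=7

0,7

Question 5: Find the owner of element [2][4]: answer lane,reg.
r:2=>grp=2,rB=0  c:4=>tig=2,lo=0
L=2*4+2=10  i=0*2+0=0

10,0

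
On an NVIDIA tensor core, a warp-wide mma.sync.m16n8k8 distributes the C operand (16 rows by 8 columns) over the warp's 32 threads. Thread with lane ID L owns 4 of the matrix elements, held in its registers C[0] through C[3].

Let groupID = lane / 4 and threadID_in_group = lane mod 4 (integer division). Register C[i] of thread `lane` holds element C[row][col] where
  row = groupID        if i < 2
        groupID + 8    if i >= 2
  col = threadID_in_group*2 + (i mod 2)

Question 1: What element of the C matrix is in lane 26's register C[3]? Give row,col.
14,5

lane 26: gid=6 (26/4), tid=2 (26%4)
i=3: r=6+8=14, c=2*2+1=5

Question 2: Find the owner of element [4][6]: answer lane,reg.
r=4→G=4,rhi=0  c=6→T=3,p=0
L=4*4+3=19  i=0*2+0=0

19,0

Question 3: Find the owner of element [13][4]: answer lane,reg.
22,2

r: 13->gid=5,r8=1  c: 4->tid=2,i&1=0
L=5*4+2=22  i=1*2+0=2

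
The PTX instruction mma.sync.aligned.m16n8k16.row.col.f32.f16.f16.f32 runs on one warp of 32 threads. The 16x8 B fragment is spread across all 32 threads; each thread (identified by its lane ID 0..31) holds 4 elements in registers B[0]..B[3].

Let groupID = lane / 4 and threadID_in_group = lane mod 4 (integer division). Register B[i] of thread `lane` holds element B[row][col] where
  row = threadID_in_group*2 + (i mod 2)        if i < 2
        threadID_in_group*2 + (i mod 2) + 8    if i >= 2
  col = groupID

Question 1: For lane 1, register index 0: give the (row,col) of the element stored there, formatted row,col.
2,0

1: gr=0,th=1
[0] (1*2+0+0,0) = (2,0)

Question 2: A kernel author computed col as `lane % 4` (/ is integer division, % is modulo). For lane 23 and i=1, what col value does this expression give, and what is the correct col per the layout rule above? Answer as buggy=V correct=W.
`lane % 4`[23,1]=>3
lane 23: grp=5 (23/4), tig=3 (23%4)
i=1: r=3*2+1+0=7, c=grp=5
col: 3 vs 5

buggy=3 correct=5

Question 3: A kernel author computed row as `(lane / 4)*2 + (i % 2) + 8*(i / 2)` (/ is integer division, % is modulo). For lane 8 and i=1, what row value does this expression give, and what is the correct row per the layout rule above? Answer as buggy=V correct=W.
buggy=5 correct=1

`(lane / 4)*2 + (i % 2) + 8*(i / 2)`[8,1]→5
8: G=2,T=0
[1] (0*2+1+0,2) = (1,2)
row: 5 vs 1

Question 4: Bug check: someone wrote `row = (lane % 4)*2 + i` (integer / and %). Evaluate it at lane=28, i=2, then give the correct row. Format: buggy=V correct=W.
`(lane % 4)*2 + i`[28,2]->2
lane 28: g=7 (28/4), t=0 (28%4)
i=2: r=0*2+0+8=8, c=g=7
row: 2 vs 8

buggy=2 correct=8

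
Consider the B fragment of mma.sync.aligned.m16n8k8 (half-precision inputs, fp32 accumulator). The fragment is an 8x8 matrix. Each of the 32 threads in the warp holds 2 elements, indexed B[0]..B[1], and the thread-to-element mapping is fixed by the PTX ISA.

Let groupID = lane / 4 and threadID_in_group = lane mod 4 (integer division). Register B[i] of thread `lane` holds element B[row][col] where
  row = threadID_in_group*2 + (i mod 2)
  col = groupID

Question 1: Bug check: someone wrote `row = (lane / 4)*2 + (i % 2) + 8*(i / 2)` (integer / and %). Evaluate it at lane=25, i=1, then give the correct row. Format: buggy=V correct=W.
`(lane / 4)*2 + (i % 2) + 8*(i / 2)`[25,1]⇒13
L=25⇒gr=25>>2=6, th=25&3=1
[1]⇒row 1·2+1=3  col gr=6
row: 13 vs 3

buggy=13 correct=3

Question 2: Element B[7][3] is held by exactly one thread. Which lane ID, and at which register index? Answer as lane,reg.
c=3→G=3  r=7→T=3,p=1
L=3*4+3=15  i=1=1

15,1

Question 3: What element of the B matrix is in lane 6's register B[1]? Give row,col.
5,1

6: gr=1,th=2
[1] (2*2+1,1) = (5,1)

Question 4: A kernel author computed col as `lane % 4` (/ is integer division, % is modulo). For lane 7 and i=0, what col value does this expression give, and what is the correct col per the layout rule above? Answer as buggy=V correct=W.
buggy=3 correct=1

`lane % 4`[7,0]->3
lane 7->7/4=1, 7 mod 4=3
i=0  r:2·3+0->6  c:1
col: 3 vs 1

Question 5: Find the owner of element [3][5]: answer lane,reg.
c=5->g=5  r=3->t=1,b0=1
L=5*4+1=21  i=1=1

21,1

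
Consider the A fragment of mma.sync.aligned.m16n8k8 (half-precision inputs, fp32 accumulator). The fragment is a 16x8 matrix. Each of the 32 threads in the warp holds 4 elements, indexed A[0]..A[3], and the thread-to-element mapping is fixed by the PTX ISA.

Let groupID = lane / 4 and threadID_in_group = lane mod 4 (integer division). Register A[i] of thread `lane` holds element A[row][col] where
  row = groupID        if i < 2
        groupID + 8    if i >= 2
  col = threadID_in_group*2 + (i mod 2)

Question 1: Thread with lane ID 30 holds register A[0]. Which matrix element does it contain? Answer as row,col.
L=30⇒gr=30>>2=7, th=30&3=2
[0]⇒row 7+0=7  col 2·2+0=4

7,4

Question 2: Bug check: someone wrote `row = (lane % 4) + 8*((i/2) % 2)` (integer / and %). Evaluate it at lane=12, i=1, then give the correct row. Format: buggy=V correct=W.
`(lane % 4) + 8*((i/2) % 2)`[12,1]->0
12: gid=3,tid=0
[1] (3+0,0*2+1) = (3,1)
row: 0 vs 3

buggy=0 correct=3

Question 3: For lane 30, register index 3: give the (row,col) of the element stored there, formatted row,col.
L=30->g=30>>2=7, t=30&3=2
[3]->row 7+8=15  col 2·2+1=5

15,5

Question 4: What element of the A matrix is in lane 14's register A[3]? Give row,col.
11,5

lane 14: gid=3 (14/4), tid=2 (14%4)
i=3: r=3+8=11, c=2*2+1=5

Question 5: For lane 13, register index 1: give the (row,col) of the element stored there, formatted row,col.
3,3

lane 13: g=3 (13/4), t=1 (13%4)
i=1: r=3+0=3, c=1*2+1=3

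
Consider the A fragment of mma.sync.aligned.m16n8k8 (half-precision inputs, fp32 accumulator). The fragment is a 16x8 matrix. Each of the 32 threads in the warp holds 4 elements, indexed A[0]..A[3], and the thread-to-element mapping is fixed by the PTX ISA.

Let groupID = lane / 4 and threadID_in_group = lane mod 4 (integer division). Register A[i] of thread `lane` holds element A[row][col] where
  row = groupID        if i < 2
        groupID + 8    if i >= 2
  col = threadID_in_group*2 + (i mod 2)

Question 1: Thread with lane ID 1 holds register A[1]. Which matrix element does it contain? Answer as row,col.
0,3

lane 1->1/4=0, 1 mod 4=1
i=1  r:0+0->0  c:2·1+1->3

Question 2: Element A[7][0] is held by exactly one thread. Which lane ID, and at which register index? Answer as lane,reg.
28,0

r: 7->gid=7,r8=0  c: 0->tid=0,i&1=0
L=7*4+0=28  i=0*2+0=0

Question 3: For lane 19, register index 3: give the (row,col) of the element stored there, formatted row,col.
19: gr=4,th=3
[3] (4+8,3*2+1) = (12,7)

12,7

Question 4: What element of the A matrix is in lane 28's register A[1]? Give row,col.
7,1

lane 28: gr=7 (28/4), th=0 (28%4)
i=1: r=7+0=7, c=0*2+1=1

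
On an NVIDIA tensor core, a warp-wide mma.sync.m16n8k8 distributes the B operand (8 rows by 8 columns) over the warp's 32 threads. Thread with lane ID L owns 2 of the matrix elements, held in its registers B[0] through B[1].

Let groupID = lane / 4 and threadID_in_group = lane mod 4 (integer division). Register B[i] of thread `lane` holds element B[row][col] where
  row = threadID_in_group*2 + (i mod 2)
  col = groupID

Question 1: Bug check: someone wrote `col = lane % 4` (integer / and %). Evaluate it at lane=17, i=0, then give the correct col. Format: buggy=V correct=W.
buggy=1 correct=4

`lane % 4`[17,0]→1
L=17→G=17>>2=4, T=17&3=1
[0]→row 1·2+0=2  col G=4
col: 1 vs 4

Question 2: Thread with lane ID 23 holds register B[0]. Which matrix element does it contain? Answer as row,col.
lane 23->23/4=5, 23 mod 4=3
i=0  r:2·3+0->6  c:5

6,5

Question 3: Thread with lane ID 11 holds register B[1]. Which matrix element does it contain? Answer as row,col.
7,2

11: grp=2,tig=3
[1] (3*2+1,2) = (7,2)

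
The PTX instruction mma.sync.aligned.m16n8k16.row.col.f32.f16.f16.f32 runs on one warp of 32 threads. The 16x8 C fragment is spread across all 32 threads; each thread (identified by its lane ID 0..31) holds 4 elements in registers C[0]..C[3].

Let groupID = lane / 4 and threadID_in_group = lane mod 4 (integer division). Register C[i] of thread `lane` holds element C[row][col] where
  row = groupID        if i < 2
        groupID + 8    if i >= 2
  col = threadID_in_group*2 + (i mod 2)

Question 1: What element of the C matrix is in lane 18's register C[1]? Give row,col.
4,5

L=18->g=18>>2=4, t=18&3=2
[1]->row 4+0=4  col 2·2+1=5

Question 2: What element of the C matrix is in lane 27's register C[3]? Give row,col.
14,7

lane 27→27/4=6, 27 mod 4=3
i=3  r:6+8→14  c:2·3+1→7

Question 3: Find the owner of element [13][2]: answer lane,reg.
r: 13->gid=5,r8=1  c: 2->tid=1,i&1=0
L=5*4+1=21  i=1*2+0=2

21,2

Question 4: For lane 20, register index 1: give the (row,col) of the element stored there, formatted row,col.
5,1

20: g=5,t=0
[1] (5+0,0*2+1) = (5,1)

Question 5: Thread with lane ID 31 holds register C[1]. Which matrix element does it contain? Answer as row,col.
lane 31⇒31/4=7, 31 mod 4=3
i=1  r:7+0⇒7  c:2·3+1⇒7

7,7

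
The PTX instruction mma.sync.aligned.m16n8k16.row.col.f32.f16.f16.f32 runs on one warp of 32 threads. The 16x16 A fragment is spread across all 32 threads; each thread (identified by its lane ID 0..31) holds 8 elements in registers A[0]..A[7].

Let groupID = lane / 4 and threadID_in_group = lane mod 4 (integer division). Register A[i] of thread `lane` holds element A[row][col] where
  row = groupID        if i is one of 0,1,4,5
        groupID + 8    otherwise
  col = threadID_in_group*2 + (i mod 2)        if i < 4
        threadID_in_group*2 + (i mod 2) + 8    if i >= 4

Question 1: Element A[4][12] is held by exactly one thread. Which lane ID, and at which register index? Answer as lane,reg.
r=4->g=4,rb=0  c=12->cb=1,t=2,b0=0
L=4*4+2=18  i=1*4+0*2+0=4

18,4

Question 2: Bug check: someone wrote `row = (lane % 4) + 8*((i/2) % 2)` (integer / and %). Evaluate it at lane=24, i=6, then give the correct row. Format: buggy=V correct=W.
`(lane % 4) + 8*((i/2) % 2)`[24,6]=>8
L=24=>grp=24>>2=6, tig=24&3=0
[6]=>row 6+8=14  col 0·2+0+8=8
row: 8 vs 14

buggy=8 correct=14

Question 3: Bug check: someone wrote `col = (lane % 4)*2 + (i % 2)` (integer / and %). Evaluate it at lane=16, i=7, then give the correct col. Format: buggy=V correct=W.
buggy=1 correct=9

`(lane % 4)*2 + (i % 2)`[16,7]=>1
L=16=>grp=16>>2=4, tig=16&3=0
[7]=>row 4+8=12  col 0·2+1+8=9
col: 1 vs 9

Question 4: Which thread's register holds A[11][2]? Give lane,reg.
r=11⇒gr=3,Rb=1  c=2⇒Cb=0,th=1,odd=0
L=3*4+1=13  i=0*4+1*2+0=2

13,2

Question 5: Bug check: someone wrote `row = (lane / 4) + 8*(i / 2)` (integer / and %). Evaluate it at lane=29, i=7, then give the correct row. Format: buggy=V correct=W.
`(lane / 4) + 8*(i / 2)`[29,7]->31
29: g=7,t=1
[7] (7+8,1*2+1+8) = (15,11)
row: 31 vs 15

buggy=31 correct=15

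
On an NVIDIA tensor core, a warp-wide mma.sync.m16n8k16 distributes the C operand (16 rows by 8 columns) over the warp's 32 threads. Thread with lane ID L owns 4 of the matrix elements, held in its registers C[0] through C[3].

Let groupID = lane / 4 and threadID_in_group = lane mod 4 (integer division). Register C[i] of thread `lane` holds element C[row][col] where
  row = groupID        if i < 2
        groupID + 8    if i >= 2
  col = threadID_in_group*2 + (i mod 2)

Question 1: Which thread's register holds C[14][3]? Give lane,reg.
r:14=>grp=6,rB=1  c:3=>tig=1,lo=1
L=6*4+1=25  i=1*2+1=3

25,3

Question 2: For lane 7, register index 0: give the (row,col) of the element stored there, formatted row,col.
1,6

7: g=1,t=3
[0] (1+0,3*2+0) = (1,6)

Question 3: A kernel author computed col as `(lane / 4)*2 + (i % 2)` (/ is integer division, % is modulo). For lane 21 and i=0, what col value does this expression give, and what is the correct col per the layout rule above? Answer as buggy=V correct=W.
`(lane / 4)*2 + (i % 2)`[21,0]⇒10
L=21⇒gr=21>>2=5, th=21&3=1
[0]⇒row 5+0=5  col 1·2+0=2
col: 10 vs 2

buggy=10 correct=2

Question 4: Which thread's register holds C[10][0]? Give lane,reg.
r=10->g=2,rb=1  c=0->t=0,b0=0
L=2*4+0=8  i=1*2+0=2

8,2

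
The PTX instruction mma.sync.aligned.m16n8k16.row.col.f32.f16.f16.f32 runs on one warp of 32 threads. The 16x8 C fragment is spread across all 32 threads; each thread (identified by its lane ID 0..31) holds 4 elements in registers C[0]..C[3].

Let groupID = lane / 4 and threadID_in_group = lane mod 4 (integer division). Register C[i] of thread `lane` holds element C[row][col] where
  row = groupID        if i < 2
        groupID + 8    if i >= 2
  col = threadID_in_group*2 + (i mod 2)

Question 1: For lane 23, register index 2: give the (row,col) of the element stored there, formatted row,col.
13,6

lane 23⇒23/4=5, 23 mod 4=3
i=2  r:5+8⇒13  c:2·3+0⇒6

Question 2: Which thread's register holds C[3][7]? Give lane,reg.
15,1

r: 3->gid=3,r8=0  c: 7->tid=3,i&1=1
L=3*4+3=15  i=0*2+1=1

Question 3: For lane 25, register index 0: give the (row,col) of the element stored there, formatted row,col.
6,2

L=25→G=25>>2=6, T=25&3=1
[0]→row 6+0=6  col 1·2+0=2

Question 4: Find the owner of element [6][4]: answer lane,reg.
26,0

r=6⇒gr=6,Rb=0  c=4⇒th=2,odd=0
L=6*4+2=26  i=0*2+0=0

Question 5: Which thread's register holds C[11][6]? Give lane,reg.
r: 11->gid=3,r8=1  c: 6->tid=3,i&1=0
L=3*4+3=15  i=1*2+0=2

15,2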